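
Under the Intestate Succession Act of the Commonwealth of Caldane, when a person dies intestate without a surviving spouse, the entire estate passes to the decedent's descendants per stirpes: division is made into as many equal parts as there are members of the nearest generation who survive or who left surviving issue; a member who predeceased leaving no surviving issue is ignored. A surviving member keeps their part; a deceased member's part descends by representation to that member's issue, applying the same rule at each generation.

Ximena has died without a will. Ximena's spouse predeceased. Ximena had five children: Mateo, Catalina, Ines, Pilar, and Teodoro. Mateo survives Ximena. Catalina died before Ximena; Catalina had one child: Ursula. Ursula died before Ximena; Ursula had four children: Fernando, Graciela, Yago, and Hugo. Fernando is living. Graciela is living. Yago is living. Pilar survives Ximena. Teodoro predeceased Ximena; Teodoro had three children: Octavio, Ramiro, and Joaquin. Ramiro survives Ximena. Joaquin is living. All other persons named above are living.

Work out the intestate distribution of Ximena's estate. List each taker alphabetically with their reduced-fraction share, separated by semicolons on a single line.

Fernando 1/20; Graciela 1/20; Hugo 1/20; Ines 1/5; Joaquin 1/15; Mateo 1/5; Octavio 1/15; Pilar 1/5; Ramiro 1/15; Yago 1/20

There is no surviving spouse, so the entire estate passes to Ximena's descendants per stirpes.
The estate is divided into 5 equal shares of 1/5 among Mateo, Catalina, Ines, Pilar, Teodoro.
Mateo is living and takes 1/5.
Catalina predeceased; the 1/5 allotted to Catalina's branch passes to Catalina's issue by representation.
Ursula's line is the sole branch at this level, so the full 1/5 passes to Ursula's issue by representation.
The 1/5 is divided into 4 equal shares of 1/20 among Fernando, Graciela, Yago, Hugo.
Fernando is living and takes 1/20.
Graciela is living and takes 1/20.
Yago is living and takes 1/20.
Hugo is living and takes 1/20.
Ines is living and takes 1/5.
Pilar is living and takes 1/5.
Teodoro predeceased; the 1/5 allotted to Teodoro's branch passes to Teodoro's issue by representation.
The 1/5 is divided into 3 equal shares of 1/15 among Octavio, Ramiro, Joaquin.
Octavio is living and takes 1/15.
Ramiro is living and takes 1/15.
Joaquin is living and takes 1/15.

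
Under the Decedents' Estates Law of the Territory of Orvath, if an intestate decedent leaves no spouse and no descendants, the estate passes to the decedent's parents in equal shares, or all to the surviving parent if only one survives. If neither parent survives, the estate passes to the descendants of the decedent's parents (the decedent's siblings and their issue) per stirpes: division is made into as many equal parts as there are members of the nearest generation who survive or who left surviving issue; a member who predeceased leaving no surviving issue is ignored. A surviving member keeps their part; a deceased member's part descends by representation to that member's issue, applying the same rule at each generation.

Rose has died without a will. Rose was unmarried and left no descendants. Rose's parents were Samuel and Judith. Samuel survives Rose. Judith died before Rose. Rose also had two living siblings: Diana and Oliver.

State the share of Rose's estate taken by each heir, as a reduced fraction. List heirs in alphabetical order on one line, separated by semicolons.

Only one parent, Samuel, survives, so Samuel takes the entire estate. The siblings take nothing because a surviving parent has priority.

Samuel 1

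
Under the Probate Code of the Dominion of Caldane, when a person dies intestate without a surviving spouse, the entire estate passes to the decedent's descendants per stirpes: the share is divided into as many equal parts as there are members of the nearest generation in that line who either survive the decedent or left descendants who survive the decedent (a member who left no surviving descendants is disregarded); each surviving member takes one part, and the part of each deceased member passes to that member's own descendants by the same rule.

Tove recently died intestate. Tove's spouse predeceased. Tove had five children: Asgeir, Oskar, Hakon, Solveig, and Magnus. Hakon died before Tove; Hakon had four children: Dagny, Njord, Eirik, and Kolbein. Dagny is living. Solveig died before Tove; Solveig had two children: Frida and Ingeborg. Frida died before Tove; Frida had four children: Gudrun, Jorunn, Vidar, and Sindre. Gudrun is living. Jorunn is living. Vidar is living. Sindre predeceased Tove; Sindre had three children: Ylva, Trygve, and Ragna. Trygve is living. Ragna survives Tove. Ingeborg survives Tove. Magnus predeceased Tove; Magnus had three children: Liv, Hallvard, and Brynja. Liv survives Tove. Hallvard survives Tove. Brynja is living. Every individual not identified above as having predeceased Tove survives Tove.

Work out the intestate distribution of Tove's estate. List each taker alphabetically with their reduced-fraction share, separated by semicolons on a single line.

Asgeir 1/5; Brynja 1/15; Dagny 1/20; Eirik 1/20; Gudrun 1/40; Hallvard 1/15; Ingeborg 1/10; Jorunn 1/40; Kolbein 1/20; Liv 1/15; Njord 1/20; Oskar 1/5; Ragna 1/120; Trygve 1/120; Vidar 1/40; Ylva 1/120

There is no surviving spouse, so the entire estate passes to Tove's descendants per stirpes.
The estate is divided into 5 equal shares of 1/5 among Asgeir, Oskar, Hakon, Solveig, Magnus.
Asgeir is living and takes 1/5.
Oskar is living and takes 1/5.
Hakon predeceased; the 1/5 allotted to Hakon's branch passes to Hakon's issue by representation.
The 1/5 is divided into 4 equal shares of 1/20 among Dagny, Njord, Eirik, Kolbein.
Dagny is living and takes 1/20.
Njord is living and takes 1/20.
Eirik is living and takes 1/20.
Kolbein is living and takes 1/20.
Solveig predeceased; the 1/5 allotted to Solveig's branch passes to Solveig's issue by representation.
The 1/5 is divided into 2 equal shares of 1/10 among Frida, Ingeborg.
Frida predeceased; the 1/10 allotted to Frida's branch passes to Frida's issue by representation.
The 1/10 is divided into 4 equal shares of 1/40 among Gudrun, Jorunn, Vidar, Sindre.
Gudrun is living and takes 1/40.
Jorunn is living and takes 1/40.
Vidar is living and takes 1/40.
Sindre predeceased; the 1/40 allotted to Sindre's branch passes to Sindre's issue by representation.
The 1/40 is divided into 3 equal shares of 1/120 among Ylva, Trygve, Ragna.
Ylva is living and takes 1/120.
Trygve is living and takes 1/120.
Ragna is living and takes 1/120.
Ingeborg is living and takes 1/10.
Magnus predeceased; the 1/5 allotted to Magnus's branch passes to Magnus's issue by representation.
The 1/5 is divided into 3 equal shares of 1/15 among Liv, Hallvard, Brynja.
Liv is living and takes 1/15.
Hallvard is living and takes 1/15.
Brynja is living and takes 1/15.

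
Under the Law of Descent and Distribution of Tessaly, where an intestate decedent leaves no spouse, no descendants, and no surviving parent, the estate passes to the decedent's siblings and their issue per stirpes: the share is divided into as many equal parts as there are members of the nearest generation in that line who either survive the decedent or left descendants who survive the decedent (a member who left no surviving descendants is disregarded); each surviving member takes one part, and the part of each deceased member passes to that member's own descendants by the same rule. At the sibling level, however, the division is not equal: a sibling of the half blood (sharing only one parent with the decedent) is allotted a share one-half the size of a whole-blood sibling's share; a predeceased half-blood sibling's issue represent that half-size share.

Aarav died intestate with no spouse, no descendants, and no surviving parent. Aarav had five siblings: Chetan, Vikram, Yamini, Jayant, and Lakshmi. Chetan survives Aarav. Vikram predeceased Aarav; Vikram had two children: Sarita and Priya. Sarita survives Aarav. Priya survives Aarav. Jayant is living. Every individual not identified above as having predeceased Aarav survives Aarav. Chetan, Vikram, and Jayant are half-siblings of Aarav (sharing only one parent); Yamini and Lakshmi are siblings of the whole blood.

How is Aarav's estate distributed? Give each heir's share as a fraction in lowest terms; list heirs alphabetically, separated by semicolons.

No spouse, descendants, or parent survives, so the estate passes to Aarav's siblings per stirpes.
Half-blood siblings count for one-half the weight of whole-blood siblings at the initial division.
Dividing 1 in proportion to weights (total weight 7/2): Chetan (weight 1/2) → 1/7; Vikram (weight 1/2) → 1/7; Yamini (weight 1) → 2/7; Jayant (weight 1/2) → 1/7; Lakshmi (weight 1) → 2/7.
Chetan is living and takes 1/7.
Vikram predeceased; the 1/7 allotted to Vikram's branch passes to Vikram's issue by representation.
The 1/7 is divided into 2 equal shares of 1/14 among Sarita, Priya.
Sarita is living and takes 1/14.
Priya is living and takes 1/14.
Yamini is living and takes 2/7.
Jayant is living and takes 1/7.
Lakshmi is living and takes 2/7.

Chetan 1/7; Jayant 1/7; Lakshmi 2/7; Priya 1/14; Sarita 1/14; Yamini 2/7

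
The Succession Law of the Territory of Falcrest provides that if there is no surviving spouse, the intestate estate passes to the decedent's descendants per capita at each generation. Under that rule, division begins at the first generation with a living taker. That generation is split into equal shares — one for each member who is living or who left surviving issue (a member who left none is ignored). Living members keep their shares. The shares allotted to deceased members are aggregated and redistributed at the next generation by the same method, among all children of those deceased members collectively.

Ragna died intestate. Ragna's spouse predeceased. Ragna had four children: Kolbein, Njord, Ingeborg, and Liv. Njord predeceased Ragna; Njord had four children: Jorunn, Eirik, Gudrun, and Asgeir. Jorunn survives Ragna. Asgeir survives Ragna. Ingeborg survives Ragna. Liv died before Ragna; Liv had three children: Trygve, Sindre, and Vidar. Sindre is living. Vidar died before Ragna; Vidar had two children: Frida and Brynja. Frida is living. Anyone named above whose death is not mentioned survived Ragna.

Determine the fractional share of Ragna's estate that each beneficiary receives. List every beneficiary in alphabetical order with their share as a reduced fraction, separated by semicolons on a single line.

There is no surviving spouse, so the entire estate passes to Ragna's descendants per capita at each generation.
At generation 1 (Kolbein, Njord, Ingeborg, Liv) there are 4 shares of (1)/4 = 1/4 each.
Living: Kolbein and Ingeborg — each takes 1/4.
Deceased: Njord and Liv. Their combined 1/2 is pooled and carried to generation 2.
At generation 2 (Jorunn, Eirik, Gudrun, Asgeir, Trygve, Sindre, Vidar) there are 7 shares of (1/2)/7 = 1/14 each.
Living: Jorunn, Eirik, Gudrun, Asgeir, Trygve, and Sindre — each takes 1/14.
Deceased: Vidar. That 1/14 share is carried to generation 3.
At generation 3 (Frida, Brynja) there are 2 shares of (1/14)/2 = 1/28 each.
Living: Frida and Brynja — each takes 1/28.

Asgeir 1/14; Brynja 1/28; Eirik 1/14; Frida 1/28; Gudrun 1/14; Ingeborg 1/4; Jorunn 1/14; Kolbein 1/4; Sindre 1/14; Trygve 1/14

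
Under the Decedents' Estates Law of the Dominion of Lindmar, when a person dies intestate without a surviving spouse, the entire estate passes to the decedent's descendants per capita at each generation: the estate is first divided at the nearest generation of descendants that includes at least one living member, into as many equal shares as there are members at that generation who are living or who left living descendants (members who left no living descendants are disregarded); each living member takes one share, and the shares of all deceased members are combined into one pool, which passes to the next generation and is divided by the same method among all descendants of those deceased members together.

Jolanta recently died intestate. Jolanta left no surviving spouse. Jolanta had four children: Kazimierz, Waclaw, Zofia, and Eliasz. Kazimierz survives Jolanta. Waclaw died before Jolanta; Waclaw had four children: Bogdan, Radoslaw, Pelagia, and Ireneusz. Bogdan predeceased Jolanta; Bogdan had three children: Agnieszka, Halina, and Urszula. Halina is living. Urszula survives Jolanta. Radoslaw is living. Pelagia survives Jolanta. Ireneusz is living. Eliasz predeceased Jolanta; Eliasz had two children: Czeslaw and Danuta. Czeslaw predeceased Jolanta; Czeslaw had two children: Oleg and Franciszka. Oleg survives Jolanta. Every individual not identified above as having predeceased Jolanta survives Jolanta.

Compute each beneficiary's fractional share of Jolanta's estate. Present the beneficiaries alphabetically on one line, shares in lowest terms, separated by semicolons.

There is no surviving spouse, so the entire estate passes to Jolanta's descendants per capita at each generation.
At generation 1 (Kazimierz, Waclaw, Zofia, Eliasz) there are 4 shares of (1)/4 = 1/4 each.
Living: Kazimierz and Zofia — each takes 1/4.
Deceased: Waclaw and Eliasz. Their combined 1/2 is pooled and carried to generation 2.
At generation 2 (Bogdan, Radoslaw, Pelagia, Ireneusz, Czeslaw, Danuta) there are 6 shares of (1/2)/6 = 1/12 each.
Living: Radoslaw, Pelagia, Ireneusz, and Danuta — each takes 1/12.
Deceased: Bogdan and Czeslaw. Their combined 1/6 is pooled and carried to generation 3.
At generation 3 (Agnieszka, Halina, Urszula, Oleg, Franciszka) there are 5 shares of (1/6)/5 = 1/30 each.
Living: Agnieszka, Halina, Urszula, Oleg, and Franciszka — each takes 1/30.

Agnieszka 1/30; Danuta 1/12; Franciszka 1/30; Halina 1/30; Ireneusz 1/12; Kazimierz 1/4; Oleg 1/30; Pelagia 1/12; Radoslaw 1/12; Urszula 1/30; Zofia 1/4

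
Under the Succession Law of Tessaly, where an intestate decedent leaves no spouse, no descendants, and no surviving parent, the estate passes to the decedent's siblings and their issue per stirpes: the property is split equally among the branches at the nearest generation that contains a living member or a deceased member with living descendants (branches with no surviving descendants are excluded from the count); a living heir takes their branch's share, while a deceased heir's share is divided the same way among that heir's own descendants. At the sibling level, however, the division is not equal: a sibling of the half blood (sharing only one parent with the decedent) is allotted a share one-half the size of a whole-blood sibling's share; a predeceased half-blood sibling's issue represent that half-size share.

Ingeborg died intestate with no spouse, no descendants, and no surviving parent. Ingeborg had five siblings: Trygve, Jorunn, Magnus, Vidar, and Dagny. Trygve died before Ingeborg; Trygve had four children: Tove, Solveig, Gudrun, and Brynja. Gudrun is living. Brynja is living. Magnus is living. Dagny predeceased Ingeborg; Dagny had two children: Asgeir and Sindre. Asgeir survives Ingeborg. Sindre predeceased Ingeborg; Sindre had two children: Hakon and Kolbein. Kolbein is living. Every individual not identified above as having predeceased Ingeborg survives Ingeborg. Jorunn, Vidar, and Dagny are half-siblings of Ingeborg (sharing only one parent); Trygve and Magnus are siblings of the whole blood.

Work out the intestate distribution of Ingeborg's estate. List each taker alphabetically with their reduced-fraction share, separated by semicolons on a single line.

No spouse, descendants, or parent survives, so the estate passes to Ingeborg's siblings per stirpes.
Half-blood siblings count for one-half the weight of whole-blood siblings at the initial division.
Dividing 1 in proportion to weights (total weight 7/2): Trygve (weight 1) → 2/7; Jorunn (weight 1/2) → 1/7; Magnus (weight 1) → 2/7; Vidar (weight 1/2) → 1/7; Dagny (weight 1/2) → 1/7.
Trygve predeceased; the 2/7 allotted to Trygve's branch passes to Trygve's issue by representation.
The 2/7 is divided into 4 equal shares of 1/14 among Tove, Solveig, Gudrun, Brynja.
Tove is living and takes 1/14.
Solveig is living and takes 1/14.
Gudrun is living and takes 1/14.
Brynja is living and takes 1/14.
Jorunn is living and takes 1/7.
Magnus is living and takes 2/7.
Vidar is living and takes 1/7.
Dagny predeceased; the 1/7 allotted to Dagny's branch passes to Dagny's issue by representation.
The 1/7 is divided into 2 equal shares of 1/14 among Asgeir, Sindre.
Asgeir is living and takes 1/14.
Sindre predeceased; the 1/14 allotted to Sindre's branch passes to Sindre's issue by representation.
The 1/14 is divided into 2 equal shares of 1/28 among Hakon, Kolbein.
Hakon is living and takes 1/28.
Kolbein is living and takes 1/28.

Asgeir 1/14; Brynja 1/14; Gudrun 1/14; Hakon 1/28; Jorunn 1/7; Kolbein 1/28; Magnus 2/7; Solveig 1/14; Tove 1/14; Vidar 1/7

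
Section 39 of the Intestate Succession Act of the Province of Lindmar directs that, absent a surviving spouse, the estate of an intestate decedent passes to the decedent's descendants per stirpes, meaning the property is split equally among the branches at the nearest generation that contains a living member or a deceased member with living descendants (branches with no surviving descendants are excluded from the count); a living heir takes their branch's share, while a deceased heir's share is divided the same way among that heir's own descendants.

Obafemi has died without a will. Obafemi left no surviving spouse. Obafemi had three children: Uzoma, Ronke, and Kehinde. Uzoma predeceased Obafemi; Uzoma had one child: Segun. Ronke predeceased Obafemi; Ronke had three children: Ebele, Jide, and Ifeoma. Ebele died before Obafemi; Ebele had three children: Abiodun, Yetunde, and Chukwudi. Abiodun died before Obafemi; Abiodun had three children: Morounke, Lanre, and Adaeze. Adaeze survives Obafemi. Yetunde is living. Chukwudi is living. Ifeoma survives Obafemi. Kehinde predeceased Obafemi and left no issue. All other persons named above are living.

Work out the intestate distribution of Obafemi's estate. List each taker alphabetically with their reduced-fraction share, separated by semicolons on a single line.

There is no surviving spouse, so the entire estate passes to Obafemi's descendants per stirpes.
Kehinde left no surviving issue, so that branch lapses and is disregarded.
The estate is divided into 2 equal shares of 1/2 among Uzoma, Ronke.
Uzoma predeceased; the 1/2 allotted to Uzoma's branch passes to Uzoma's issue by representation.
Segun is the sole taker at this level and receives the full 1/2.
Ronke predeceased; the 1/2 allotted to Ronke's branch passes to Ronke's issue by representation.
The 1/2 is divided into 3 equal shares of 1/6 among Ebele, Jide, Ifeoma.
Ebele predeceased; the 1/6 allotted to Ebele's branch passes to Ebele's issue by representation.
The 1/6 is divided into 3 equal shares of 1/18 among Abiodun, Yetunde, Chukwudi.
Abiodun predeceased; the 1/18 allotted to Abiodun's branch passes to Abiodun's issue by representation.
The 1/18 is divided into 3 equal shares of 1/54 among Morounke, Lanre, Adaeze.
Morounke is living and takes 1/54.
Lanre is living and takes 1/54.
Adaeze is living and takes 1/54.
Yetunde is living and takes 1/18.
Chukwudi is living and takes 1/18.
Jide is living and takes 1/6.
Ifeoma is living and takes 1/6.

Adaeze 1/54; Chukwudi 1/18; Ifeoma 1/6; Jide 1/6; Lanre 1/54; Morounke 1/54; Segun 1/2; Yetunde 1/18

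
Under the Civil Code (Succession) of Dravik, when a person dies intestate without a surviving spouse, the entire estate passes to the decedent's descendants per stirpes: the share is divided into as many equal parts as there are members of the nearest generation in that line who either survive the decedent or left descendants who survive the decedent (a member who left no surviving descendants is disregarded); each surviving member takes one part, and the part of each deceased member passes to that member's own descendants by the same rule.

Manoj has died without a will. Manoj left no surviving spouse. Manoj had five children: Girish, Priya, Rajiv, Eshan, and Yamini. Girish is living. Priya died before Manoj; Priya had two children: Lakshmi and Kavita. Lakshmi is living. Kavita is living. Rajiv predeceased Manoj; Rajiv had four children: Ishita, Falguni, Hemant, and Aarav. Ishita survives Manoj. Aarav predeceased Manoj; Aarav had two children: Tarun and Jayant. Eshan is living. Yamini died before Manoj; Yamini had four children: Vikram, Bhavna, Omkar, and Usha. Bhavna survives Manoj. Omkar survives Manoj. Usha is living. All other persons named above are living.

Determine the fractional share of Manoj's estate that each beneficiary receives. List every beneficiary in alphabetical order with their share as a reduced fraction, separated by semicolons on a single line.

Bhavna 1/20; Eshan 1/5; Falguni 1/20; Girish 1/5; Hemant 1/20; Ishita 1/20; Jayant 1/40; Kavita 1/10; Lakshmi 1/10; Omkar 1/20; Tarun 1/40; Usha 1/20; Vikram 1/20

There is no surviving spouse, so the entire estate passes to Manoj's descendants per stirpes.
The estate is divided into 5 equal shares of 1/5 among Girish, Priya, Rajiv, Eshan, Yamini.
Girish is living and takes 1/5.
Priya predeceased; the 1/5 allotted to Priya's branch passes to Priya's issue by representation.
The 1/5 is divided into 2 equal shares of 1/10 among Lakshmi, Kavita.
Lakshmi is living and takes 1/10.
Kavita is living and takes 1/10.
Rajiv predeceased; the 1/5 allotted to Rajiv's branch passes to Rajiv's issue by representation.
The 1/5 is divided into 4 equal shares of 1/20 among Ishita, Falguni, Hemant, Aarav.
Ishita is living and takes 1/20.
Falguni is living and takes 1/20.
Hemant is living and takes 1/20.
Aarav predeceased; the 1/20 allotted to Aarav's branch passes to Aarav's issue by representation.
The 1/20 is divided into 2 equal shares of 1/40 among Tarun, Jayant.
Tarun is living and takes 1/40.
Jayant is living and takes 1/40.
Eshan is living and takes 1/5.
Yamini predeceased; the 1/5 allotted to Yamini's branch passes to Yamini's issue by representation.
The 1/5 is divided into 4 equal shares of 1/20 among Vikram, Bhavna, Omkar, Usha.
Vikram is living and takes 1/20.
Bhavna is living and takes 1/20.
Omkar is living and takes 1/20.
Usha is living and takes 1/20.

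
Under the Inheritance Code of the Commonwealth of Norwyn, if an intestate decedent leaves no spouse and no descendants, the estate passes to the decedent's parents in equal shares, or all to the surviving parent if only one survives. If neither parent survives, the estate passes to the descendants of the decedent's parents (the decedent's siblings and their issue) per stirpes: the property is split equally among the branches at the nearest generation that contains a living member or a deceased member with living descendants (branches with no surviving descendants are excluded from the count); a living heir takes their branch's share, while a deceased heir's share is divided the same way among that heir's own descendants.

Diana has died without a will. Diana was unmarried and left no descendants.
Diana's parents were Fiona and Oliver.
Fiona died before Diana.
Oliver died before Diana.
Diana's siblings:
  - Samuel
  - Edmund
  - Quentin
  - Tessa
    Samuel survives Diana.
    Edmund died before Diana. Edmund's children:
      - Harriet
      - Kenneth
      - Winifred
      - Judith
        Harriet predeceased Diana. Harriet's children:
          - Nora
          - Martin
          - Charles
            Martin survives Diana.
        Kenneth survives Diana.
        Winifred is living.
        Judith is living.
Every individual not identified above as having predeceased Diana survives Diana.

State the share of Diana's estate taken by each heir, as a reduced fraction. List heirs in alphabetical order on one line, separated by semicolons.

Neither parent survives and there are no descendants, so the estate passes to Diana's siblings and their issue per stirpes.
The estate is divided into 4 equal shares of 1/4 among Samuel, Edmund, Quentin, Tessa.
Samuel is living and takes 1/4.
Edmund predeceased; the 1/4 allotted to Edmund's branch passes to Edmund's issue by representation.
The 1/4 is divided into 4 equal shares of 1/16 among Harriet, Kenneth, Winifred, Judith.
Harriet predeceased; the 1/16 allotted to Harriet's branch passes to Harriet's issue by representation.
The 1/16 is divided into 3 equal shares of 1/48 among Nora, Martin, Charles.
Nora is living and takes 1/48.
Martin is living and takes 1/48.
Charles is living and takes 1/48.
Kenneth is living and takes 1/16.
Winifred is living and takes 1/16.
Judith is living and takes 1/16.
Quentin is living and takes 1/4.
Tessa is living and takes 1/4.

Charles 1/48; Judith 1/16; Kenneth 1/16; Martin 1/48; Nora 1/48; Quentin 1/4; Samuel 1/4; Tessa 1/4; Winifred 1/16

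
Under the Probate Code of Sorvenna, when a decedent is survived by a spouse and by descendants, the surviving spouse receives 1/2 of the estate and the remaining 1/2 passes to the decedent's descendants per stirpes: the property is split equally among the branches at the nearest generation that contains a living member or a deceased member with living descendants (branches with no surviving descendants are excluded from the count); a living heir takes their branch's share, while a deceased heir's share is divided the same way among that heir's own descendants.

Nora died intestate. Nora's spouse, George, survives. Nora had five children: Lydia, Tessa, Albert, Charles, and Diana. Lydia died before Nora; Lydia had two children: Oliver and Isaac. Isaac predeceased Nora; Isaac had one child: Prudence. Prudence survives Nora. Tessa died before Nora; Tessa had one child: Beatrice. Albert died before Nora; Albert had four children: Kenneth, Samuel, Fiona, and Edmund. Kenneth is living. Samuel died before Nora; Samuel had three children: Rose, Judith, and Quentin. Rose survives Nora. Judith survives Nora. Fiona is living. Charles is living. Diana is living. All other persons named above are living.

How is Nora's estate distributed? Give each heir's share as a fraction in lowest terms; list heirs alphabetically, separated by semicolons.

Beatrice 1/10; Charles 1/10; Diana 1/10; Edmund 1/40; Fiona 1/40; George 1/2; Judith 1/120; Kenneth 1/40; Oliver 1/20; Prudence 1/20; Quentin 1/120; Rose 1/120

George, as surviving spouse, takes 1/2.
The remaining 1/2 passes to Nora's descendants per stirpes.
The 1/2 is divided into 5 equal shares of 1/10 among Lydia, Tessa, Albert, Charles, Diana.
Lydia predeceased; the 1/10 allotted to Lydia's branch passes to Lydia's issue by representation.
The 1/10 is divided into 2 equal shares of 1/20 among Oliver, Isaac.
Oliver is living and takes 1/20.
Isaac predeceased; the 1/20 allotted to Isaac's branch passes to Isaac's issue by representation.
Prudence is the sole taker at this level and receives the full 1/20.
Tessa predeceased; the 1/10 allotted to Tessa's branch passes to Tessa's issue by representation.
Beatrice is the sole taker at this level and receives the full 1/10.
Albert predeceased; the 1/10 allotted to Albert's branch passes to Albert's issue by representation.
The 1/10 is divided into 4 equal shares of 1/40 among Kenneth, Samuel, Fiona, Edmund.
Kenneth is living and takes 1/40.
Samuel predeceased; the 1/40 allotted to Samuel's branch passes to Samuel's issue by representation.
The 1/40 is divided into 3 equal shares of 1/120 among Rose, Judith, Quentin.
Rose is living and takes 1/120.
Judith is living and takes 1/120.
Quentin is living and takes 1/120.
Fiona is living and takes 1/40.
Edmund is living and takes 1/40.
Charles is living and takes 1/10.
Diana is living and takes 1/10.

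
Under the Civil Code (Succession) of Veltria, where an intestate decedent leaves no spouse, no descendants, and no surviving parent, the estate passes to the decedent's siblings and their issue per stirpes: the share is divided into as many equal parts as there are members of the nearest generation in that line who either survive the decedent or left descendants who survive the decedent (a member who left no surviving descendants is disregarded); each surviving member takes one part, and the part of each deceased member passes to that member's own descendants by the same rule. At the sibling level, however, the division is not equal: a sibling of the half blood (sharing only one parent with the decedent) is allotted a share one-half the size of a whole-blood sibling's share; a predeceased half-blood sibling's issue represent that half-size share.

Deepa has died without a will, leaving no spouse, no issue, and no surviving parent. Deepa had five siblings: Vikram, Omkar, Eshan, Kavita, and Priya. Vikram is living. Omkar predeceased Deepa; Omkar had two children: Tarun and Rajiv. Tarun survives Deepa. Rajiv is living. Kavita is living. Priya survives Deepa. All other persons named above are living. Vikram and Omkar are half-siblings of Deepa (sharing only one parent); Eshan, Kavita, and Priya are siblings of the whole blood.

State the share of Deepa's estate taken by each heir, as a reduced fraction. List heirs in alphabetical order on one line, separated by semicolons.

Eshan 1/4; Kavita 1/4; Priya 1/4; Rajiv 1/16; Tarun 1/16; Vikram 1/8

No spouse, descendants, or parent survives, so the estate passes to Deepa's siblings per stirpes.
Half-blood siblings count for one-half the weight of whole-blood siblings at the initial division.
Dividing 1 in proportion to weights (total weight 4): Vikram (weight 1/2) → 1/8; Omkar (weight 1/2) → 1/8; Eshan (weight 1) → 1/4; Kavita (weight 1) → 1/4; Priya (weight 1) → 1/4.
Vikram is living and takes 1/8.
Omkar predeceased; the 1/8 allotted to Omkar's branch passes to Omkar's issue by representation.
The 1/8 is divided into 2 equal shares of 1/16 among Tarun, Rajiv.
Tarun is living and takes 1/16.
Rajiv is living and takes 1/16.
Eshan is living and takes 1/4.
Kavita is living and takes 1/4.
Priya is living and takes 1/4.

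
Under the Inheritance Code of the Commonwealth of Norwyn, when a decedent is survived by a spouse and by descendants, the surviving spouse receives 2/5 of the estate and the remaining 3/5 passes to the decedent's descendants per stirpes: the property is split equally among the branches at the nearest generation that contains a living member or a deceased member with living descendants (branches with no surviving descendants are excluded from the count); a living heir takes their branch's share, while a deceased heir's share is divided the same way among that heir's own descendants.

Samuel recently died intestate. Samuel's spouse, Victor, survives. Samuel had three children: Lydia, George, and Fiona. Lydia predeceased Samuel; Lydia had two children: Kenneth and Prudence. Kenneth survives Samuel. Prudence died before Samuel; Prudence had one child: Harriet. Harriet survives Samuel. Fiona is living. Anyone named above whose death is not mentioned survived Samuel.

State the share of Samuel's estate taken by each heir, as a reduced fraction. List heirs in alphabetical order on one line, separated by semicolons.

Fiona 1/5; George 1/5; Harriet 1/10; Kenneth 1/10; Victor 2/5

Victor, as surviving spouse, takes 2/5.
The remaining 3/5 passes to Samuel's descendants per stirpes.
The 3/5 is divided into 3 equal shares of 1/5 among Lydia, George, Fiona.
Lydia predeceased; the 1/5 allotted to Lydia's branch passes to Lydia's issue by representation.
The 1/5 is divided into 2 equal shares of 1/10 among Kenneth, Prudence.
Kenneth is living and takes 1/10.
Prudence predeceased; the 1/10 allotted to Prudence's branch passes to Prudence's issue by representation.
Harriet is the sole taker at this level and receives the full 1/10.
George is living and takes 1/5.
Fiona is living and takes 1/5.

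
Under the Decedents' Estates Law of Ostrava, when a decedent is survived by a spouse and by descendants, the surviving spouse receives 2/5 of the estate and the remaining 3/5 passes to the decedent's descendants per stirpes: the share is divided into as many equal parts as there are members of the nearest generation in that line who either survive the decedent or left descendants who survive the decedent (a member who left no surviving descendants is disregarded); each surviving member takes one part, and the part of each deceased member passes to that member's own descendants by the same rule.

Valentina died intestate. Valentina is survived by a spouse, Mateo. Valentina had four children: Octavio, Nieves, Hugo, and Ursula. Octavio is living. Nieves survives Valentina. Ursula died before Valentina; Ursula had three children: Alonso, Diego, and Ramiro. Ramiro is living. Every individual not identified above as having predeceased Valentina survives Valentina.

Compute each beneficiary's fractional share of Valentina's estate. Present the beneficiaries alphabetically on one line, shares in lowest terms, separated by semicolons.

Mateo, as surviving spouse, takes 2/5.
The remaining 3/5 passes to Valentina's descendants per stirpes.
The 3/5 is divided into 4 equal shares of 3/20 among Octavio, Nieves, Hugo, Ursula.
Octavio is living and takes 3/20.
Nieves is living and takes 3/20.
Hugo is living and takes 3/20.
Ursula predeceased; the 3/20 allotted to Ursula's branch passes to Ursula's issue by representation.
The 3/20 is divided into 3 equal shares of 1/20 among Alonso, Diego, Ramiro.
Alonso is living and takes 1/20.
Diego is living and takes 1/20.
Ramiro is living and takes 1/20.

Alonso 1/20; Diego 1/20; Hugo 3/20; Mateo 2/5; Nieves 3/20; Octavio 3/20; Ramiro 1/20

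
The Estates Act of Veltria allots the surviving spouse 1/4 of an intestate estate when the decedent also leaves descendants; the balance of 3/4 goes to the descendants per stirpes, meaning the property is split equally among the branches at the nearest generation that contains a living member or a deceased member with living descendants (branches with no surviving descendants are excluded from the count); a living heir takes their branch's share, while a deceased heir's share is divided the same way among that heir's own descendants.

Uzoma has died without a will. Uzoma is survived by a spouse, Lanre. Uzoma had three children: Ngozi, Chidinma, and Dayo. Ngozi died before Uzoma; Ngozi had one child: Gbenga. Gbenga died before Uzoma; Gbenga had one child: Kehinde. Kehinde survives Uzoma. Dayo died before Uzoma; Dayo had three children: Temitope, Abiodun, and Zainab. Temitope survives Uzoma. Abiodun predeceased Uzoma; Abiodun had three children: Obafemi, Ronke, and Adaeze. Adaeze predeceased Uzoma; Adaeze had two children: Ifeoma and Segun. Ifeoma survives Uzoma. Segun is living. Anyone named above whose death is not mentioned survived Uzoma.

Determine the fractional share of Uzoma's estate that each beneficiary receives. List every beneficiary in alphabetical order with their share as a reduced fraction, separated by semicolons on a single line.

Chidinma 1/4; Ifeoma 1/72; Kehinde 1/4; Lanre 1/4; Obafemi 1/36; Ronke 1/36; Segun 1/72; Temitope 1/12; Zainab 1/12

Lanre, as surviving spouse, takes 1/4.
The remaining 3/4 passes to Uzoma's descendants per stirpes.
The 3/4 is divided into 3 equal shares of 1/4 among Ngozi, Chidinma, Dayo.
Ngozi predeceased; the 1/4 allotted to Ngozi's branch passes to Ngozi's issue by representation.
Gbenga's line is the sole branch at this level, so the full 1/4 passes to Gbenga's issue by representation.
Kehinde is the sole taker at this level and receives the full 1/4.
Chidinma is living and takes 1/4.
Dayo predeceased; the 1/4 allotted to Dayo's branch passes to Dayo's issue by representation.
The 1/4 is divided into 3 equal shares of 1/12 among Temitope, Abiodun, Zainab.
Temitope is living and takes 1/12.
Abiodun predeceased; the 1/12 allotted to Abiodun's branch passes to Abiodun's issue by representation.
The 1/12 is divided into 3 equal shares of 1/36 among Obafemi, Ronke, Adaeze.
Obafemi is living and takes 1/36.
Ronke is living and takes 1/36.
Adaeze predeceased; the 1/36 allotted to Adaeze's branch passes to Adaeze's issue by representation.
The 1/36 is divided into 2 equal shares of 1/72 among Ifeoma, Segun.
Ifeoma is living and takes 1/72.
Segun is living and takes 1/72.
Zainab is living and takes 1/12.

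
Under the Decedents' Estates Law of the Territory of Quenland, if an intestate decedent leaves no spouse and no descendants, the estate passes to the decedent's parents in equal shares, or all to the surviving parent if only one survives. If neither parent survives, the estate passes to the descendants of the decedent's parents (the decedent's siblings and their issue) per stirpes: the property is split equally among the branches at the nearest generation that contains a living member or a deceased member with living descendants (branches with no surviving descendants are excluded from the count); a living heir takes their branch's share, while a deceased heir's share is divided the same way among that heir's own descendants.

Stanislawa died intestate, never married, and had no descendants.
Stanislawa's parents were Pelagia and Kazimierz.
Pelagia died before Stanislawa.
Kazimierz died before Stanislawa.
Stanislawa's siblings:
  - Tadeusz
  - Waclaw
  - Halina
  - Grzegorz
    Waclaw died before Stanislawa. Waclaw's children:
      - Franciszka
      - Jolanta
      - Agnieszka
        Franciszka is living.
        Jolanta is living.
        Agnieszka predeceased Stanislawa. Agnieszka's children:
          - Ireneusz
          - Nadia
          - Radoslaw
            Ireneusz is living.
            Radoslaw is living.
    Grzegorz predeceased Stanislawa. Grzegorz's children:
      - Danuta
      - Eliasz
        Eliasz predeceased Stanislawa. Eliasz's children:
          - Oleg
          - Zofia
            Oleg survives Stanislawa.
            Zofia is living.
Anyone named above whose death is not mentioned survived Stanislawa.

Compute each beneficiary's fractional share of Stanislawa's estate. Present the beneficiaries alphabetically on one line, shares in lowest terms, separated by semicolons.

Neither parent survives and there are no descendants, so the estate passes to Stanislawa's siblings and their issue per stirpes.
The estate is divided into 4 equal shares of 1/4 among Tadeusz, Waclaw, Halina, Grzegorz.
Tadeusz is living and takes 1/4.
Waclaw predeceased; the 1/4 allotted to Waclaw's branch passes to Waclaw's issue by representation.
The 1/4 is divided into 3 equal shares of 1/12 among Franciszka, Jolanta, Agnieszka.
Franciszka is living and takes 1/12.
Jolanta is living and takes 1/12.
Agnieszka predeceased; the 1/12 allotted to Agnieszka's branch passes to Agnieszka's issue by representation.
The 1/12 is divided into 3 equal shares of 1/36 among Ireneusz, Nadia, Radoslaw.
Ireneusz is living and takes 1/36.
Nadia is living and takes 1/36.
Radoslaw is living and takes 1/36.
Halina is living and takes 1/4.
Grzegorz predeceased; the 1/4 allotted to Grzegorz's branch passes to Grzegorz's issue by representation.
The 1/4 is divided into 2 equal shares of 1/8 among Danuta, Eliasz.
Danuta is living and takes 1/8.
Eliasz predeceased; the 1/8 allotted to Eliasz's branch passes to Eliasz's issue by representation.
The 1/8 is divided into 2 equal shares of 1/16 among Oleg, Zofia.
Oleg is living and takes 1/16.
Zofia is living and takes 1/16.

Danuta 1/8; Franciszka 1/12; Halina 1/4; Ireneusz 1/36; Jolanta 1/12; Nadia 1/36; Oleg 1/16; Radoslaw 1/36; Tadeusz 1/4; Zofia 1/16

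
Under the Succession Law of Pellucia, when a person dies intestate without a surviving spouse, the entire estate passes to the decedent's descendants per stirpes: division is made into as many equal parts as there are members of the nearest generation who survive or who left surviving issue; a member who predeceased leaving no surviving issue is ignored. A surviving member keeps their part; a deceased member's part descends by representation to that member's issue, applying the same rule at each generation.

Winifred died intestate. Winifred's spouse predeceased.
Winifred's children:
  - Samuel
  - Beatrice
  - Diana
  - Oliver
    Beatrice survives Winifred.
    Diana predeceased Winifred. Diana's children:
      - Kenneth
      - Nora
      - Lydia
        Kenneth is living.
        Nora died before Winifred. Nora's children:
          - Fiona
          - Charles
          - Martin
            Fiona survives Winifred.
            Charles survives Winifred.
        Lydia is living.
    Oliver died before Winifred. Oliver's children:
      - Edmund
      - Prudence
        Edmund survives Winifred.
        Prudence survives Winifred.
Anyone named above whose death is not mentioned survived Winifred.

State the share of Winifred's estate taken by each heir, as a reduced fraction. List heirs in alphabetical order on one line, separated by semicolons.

There is no surviving spouse, so the entire estate passes to Winifred's descendants per stirpes.
The estate is divided into 4 equal shares of 1/4 among Samuel, Beatrice, Diana, Oliver.
Samuel is living and takes 1/4.
Beatrice is living and takes 1/4.
Diana predeceased; the 1/4 allotted to Diana's branch passes to Diana's issue by representation.
The 1/4 is divided into 3 equal shares of 1/12 among Kenneth, Nora, Lydia.
Kenneth is living and takes 1/12.
Nora predeceased; the 1/12 allotted to Nora's branch passes to Nora's issue by representation.
The 1/12 is divided into 3 equal shares of 1/36 among Fiona, Charles, Martin.
Fiona is living and takes 1/36.
Charles is living and takes 1/36.
Martin is living and takes 1/36.
Lydia is living and takes 1/12.
Oliver predeceased; the 1/4 allotted to Oliver's branch passes to Oliver's issue by representation.
The 1/4 is divided into 2 equal shares of 1/8 among Edmund, Prudence.
Edmund is living and takes 1/8.
Prudence is living and takes 1/8.

Beatrice 1/4; Charles 1/36; Edmund 1/8; Fiona 1/36; Kenneth 1/12; Lydia 1/12; Martin 1/36; Prudence 1/8; Samuel 1/4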